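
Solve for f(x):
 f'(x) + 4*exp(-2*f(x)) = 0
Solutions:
 f(x) = log(-sqrt(C1 - 8*x))
 f(x) = log(C1 - 8*x)/2


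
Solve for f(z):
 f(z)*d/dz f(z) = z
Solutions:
 f(z) = -sqrt(C1 + z^2)
 f(z) = sqrt(C1 + z^2)


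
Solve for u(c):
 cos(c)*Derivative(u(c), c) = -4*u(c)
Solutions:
 u(c) = C1*(sin(c)^2 - 2*sin(c) + 1)/(sin(c)^2 + 2*sin(c) + 1)


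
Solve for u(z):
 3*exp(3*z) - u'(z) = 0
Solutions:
 u(z) = C1 + exp(3*z)


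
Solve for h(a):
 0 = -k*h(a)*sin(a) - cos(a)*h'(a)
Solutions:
 h(a) = C1*exp(k*log(cos(a)))


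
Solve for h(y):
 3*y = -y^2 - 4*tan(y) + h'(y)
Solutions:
 h(y) = C1 + y^3/3 + 3*y^2/2 - 4*log(cos(y))


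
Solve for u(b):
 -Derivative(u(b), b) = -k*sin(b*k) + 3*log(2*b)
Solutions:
 u(b) = C1 - 3*b*log(b) - 3*b*log(2) + 3*b + k*Piecewise((-cos(b*k)/k, Ne(k, 0)), (0, True))


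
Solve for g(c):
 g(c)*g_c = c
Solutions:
 g(c) = -sqrt(C1 + c^2)
 g(c) = sqrt(C1 + c^2)


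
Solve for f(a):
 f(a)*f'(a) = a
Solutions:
 f(a) = -sqrt(C1 + a^2)
 f(a) = sqrt(C1 + a^2)


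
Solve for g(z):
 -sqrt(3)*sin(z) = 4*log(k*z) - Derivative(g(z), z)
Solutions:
 g(z) = C1 + 4*z*log(k*z) - 4*z - sqrt(3)*cos(z)


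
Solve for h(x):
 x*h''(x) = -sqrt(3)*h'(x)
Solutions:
 h(x) = C1 + C2*x^(1 - sqrt(3))


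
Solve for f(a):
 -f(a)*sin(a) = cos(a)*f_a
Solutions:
 f(a) = C1*cos(a)


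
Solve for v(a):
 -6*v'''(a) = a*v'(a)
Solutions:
 v(a) = C1 + Integral(C2*airyai(-6^(2/3)*a/6) + C3*airybi(-6^(2/3)*a/6), a)


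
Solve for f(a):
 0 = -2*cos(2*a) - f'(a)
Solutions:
 f(a) = C1 - sin(2*a)


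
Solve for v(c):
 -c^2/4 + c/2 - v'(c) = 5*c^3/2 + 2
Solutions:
 v(c) = C1 - 5*c^4/8 - c^3/12 + c^2/4 - 2*c


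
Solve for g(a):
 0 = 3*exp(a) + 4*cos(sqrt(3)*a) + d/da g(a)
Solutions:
 g(a) = C1 - 3*exp(a) - 4*sqrt(3)*sin(sqrt(3)*a)/3


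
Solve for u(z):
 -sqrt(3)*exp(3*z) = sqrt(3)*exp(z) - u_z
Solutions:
 u(z) = C1 + sqrt(3)*exp(3*z)/3 + sqrt(3)*exp(z)


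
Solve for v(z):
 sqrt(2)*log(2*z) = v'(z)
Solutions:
 v(z) = C1 + sqrt(2)*z*log(z) - sqrt(2)*z + sqrt(2)*z*log(2)


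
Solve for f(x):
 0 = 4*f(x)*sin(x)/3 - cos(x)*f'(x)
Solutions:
 f(x) = C1/cos(x)^(4/3)


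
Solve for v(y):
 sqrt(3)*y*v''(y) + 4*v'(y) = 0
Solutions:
 v(y) = C1 + C2*y^(1 - 4*sqrt(3)/3)


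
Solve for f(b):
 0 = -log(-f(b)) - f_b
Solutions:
 -li(-f(b)) = C1 - b


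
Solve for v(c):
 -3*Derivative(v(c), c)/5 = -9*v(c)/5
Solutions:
 v(c) = C1*exp(3*c)


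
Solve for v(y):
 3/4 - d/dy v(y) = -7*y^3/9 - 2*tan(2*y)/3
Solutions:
 v(y) = C1 + 7*y^4/36 + 3*y/4 - log(cos(2*y))/3


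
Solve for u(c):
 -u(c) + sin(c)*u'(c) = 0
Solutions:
 u(c) = C1*sqrt(cos(c) - 1)/sqrt(cos(c) + 1)


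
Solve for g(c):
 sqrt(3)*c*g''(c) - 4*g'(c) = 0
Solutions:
 g(c) = C1 + C2*c^(1 + 4*sqrt(3)/3)


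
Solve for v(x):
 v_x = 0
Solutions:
 v(x) = C1


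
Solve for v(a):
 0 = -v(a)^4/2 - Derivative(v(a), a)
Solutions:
 v(a) = 2^(1/3)*(1/(C1 + 3*a))^(1/3)
 v(a) = 2^(1/3)*(-3^(2/3) - 3*3^(1/6)*I)*(1/(C1 + a))^(1/3)/6
 v(a) = 2^(1/3)*(-3^(2/3) + 3*3^(1/6)*I)*(1/(C1 + a))^(1/3)/6


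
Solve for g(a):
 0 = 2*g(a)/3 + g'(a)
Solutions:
 g(a) = C1*exp(-2*a/3)


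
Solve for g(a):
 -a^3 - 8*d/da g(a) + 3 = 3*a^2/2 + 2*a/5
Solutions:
 g(a) = C1 - a^4/32 - a^3/16 - a^2/40 + 3*a/8


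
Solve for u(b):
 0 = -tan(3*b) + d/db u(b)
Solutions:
 u(b) = C1 - log(cos(3*b))/3


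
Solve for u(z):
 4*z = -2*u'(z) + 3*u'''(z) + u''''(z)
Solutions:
 u(z) = C1 - z^2 + (C2 + C3*exp(-sqrt(3)*z) + C4*exp(sqrt(3)*z))*exp(-z)


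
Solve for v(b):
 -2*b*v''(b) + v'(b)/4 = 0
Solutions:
 v(b) = C1 + C2*b^(9/8)


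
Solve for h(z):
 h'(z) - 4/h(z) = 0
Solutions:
 h(z) = -sqrt(C1 + 8*z)
 h(z) = sqrt(C1 + 8*z)


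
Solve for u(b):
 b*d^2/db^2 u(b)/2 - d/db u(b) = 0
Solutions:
 u(b) = C1 + C2*b^3


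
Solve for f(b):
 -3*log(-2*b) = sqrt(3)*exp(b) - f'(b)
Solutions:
 f(b) = C1 + 3*b*log(-b) + 3*b*(-1 + log(2)) + sqrt(3)*exp(b)


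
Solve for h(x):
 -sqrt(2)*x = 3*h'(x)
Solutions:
 h(x) = C1 - sqrt(2)*x^2/6


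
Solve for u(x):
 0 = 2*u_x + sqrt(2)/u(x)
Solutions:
 u(x) = -sqrt(C1 - sqrt(2)*x)
 u(x) = sqrt(C1 - sqrt(2)*x)


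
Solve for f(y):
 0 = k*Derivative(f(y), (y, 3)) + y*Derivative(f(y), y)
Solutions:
 f(y) = C1 + Integral(C2*airyai(y*(-1/k)^(1/3)) + C3*airybi(y*(-1/k)^(1/3)), y)


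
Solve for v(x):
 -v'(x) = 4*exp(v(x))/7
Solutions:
 v(x) = log(1/(C1 + 4*x)) + log(7)


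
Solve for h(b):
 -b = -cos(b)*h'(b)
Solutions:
 h(b) = C1 + Integral(b/cos(b), b)


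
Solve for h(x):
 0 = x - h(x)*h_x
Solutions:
 h(x) = -sqrt(C1 + x^2)
 h(x) = sqrt(C1 + x^2)


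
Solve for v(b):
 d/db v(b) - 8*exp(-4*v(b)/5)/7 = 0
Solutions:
 v(b) = 5*log(-I*(C1 + 32*b/35)^(1/4))
 v(b) = 5*log(I*(C1 + 32*b/35)^(1/4))
 v(b) = 5*log(-(C1 + 32*b/35)^(1/4))
 v(b) = 5*log(C1 + 32*b/35)/4


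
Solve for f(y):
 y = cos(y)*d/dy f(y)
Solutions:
 f(y) = C1 + Integral(y/cos(y), y)


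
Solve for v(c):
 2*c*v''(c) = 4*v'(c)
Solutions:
 v(c) = C1 + C2*c^3


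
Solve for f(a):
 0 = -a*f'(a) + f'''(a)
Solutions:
 f(a) = C1 + Integral(C2*airyai(a) + C3*airybi(a), a)


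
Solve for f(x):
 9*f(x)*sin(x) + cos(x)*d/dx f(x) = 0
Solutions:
 f(x) = C1*cos(x)^9


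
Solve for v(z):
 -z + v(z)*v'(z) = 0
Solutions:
 v(z) = -sqrt(C1 + z^2)
 v(z) = sqrt(C1 + z^2)


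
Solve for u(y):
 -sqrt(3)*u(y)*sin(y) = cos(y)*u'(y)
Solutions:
 u(y) = C1*cos(y)^(sqrt(3))


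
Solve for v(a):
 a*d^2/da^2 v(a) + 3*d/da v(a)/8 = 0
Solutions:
 v(a) = C1 + C2*a^(5/8)


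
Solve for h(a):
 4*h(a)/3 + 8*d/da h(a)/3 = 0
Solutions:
 h(a) = C1*exp(-a/2)


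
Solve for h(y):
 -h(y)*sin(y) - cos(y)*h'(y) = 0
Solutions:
 h(y) = C1*cos(y)


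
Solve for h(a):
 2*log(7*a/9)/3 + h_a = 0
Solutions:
 h(a) = C1 - 2*a*log(a)/3 - 2*a*log(7)/3 + 2*a/3 + 4*a*log(3)/3


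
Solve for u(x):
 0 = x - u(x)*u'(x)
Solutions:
 u(x) = -sqrt(C1 + x^2)
 u(x) = sqrt(C1 + x^2)


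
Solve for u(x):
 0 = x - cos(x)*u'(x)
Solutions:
 u(x) = C1 + Integral(x/cos(x), x)


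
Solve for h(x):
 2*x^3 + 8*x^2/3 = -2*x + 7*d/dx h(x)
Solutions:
 h(x) = C1 + x^4/14 + 8*x^3/63 + x^2/7


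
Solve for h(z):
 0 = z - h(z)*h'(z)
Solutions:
 h(z) = -sqrt(C1 + z^2)
 h(z) = sqrt(C1 + z^2)


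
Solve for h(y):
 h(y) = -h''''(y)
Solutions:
 h(y) = (C1*sin(sqrt(2)*y/2) + C2*cos(sqrt(2)*y/2))*exp(-sqrt(2)*y/2) + (C3*sin(sqrt(2)*y/2) + C4*cos(sqrt(2)*y/2))*exp(sqrt(2)*y/2)


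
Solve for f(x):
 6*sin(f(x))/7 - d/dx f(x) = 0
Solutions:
 -6*x/7 + log(cos(f(x)) - 1)/2 - log(cos(f(x)) + 1)/2 = C1


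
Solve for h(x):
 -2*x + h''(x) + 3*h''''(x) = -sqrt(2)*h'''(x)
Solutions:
 h(x) = C1 + C2*x + x^3/3 - sqrt(2)*x^2 + (C3*sin(sqrt(10)*x/6) + C4*cos(sqrt(10)*x/6))*exp(-sqrt(2)*x/6)


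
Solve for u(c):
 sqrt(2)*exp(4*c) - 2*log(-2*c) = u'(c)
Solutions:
 u(c) = C1 - 2*c*log(-c) + 2*c*(1 - log(2)) + sqrt(2)*exp(4*c)/4


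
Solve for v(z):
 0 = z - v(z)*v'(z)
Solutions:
 v(z) = -sqrt(C1 + z^2)
 v(z) = sqrt(C1 + z^2)


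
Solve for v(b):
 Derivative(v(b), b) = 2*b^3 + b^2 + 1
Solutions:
 v(b) = C1 + b^4/2 + b^3/3 + b


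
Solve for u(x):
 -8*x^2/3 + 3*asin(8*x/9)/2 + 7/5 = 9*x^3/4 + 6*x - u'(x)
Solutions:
 u(x) = C1 + 9*x^4/16 + 8*x^3/9 + 3*x^2 - 3*x*asin(8*x/9)/2 - 7*x/5 - 3*sqrt(81 - 64*x^2)/16


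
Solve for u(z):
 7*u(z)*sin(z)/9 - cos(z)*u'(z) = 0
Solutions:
 u(z) = C1/cos(z)^(7/9)


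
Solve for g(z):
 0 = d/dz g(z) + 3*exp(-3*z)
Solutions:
 g(z) = C1 + exp(-3*z)


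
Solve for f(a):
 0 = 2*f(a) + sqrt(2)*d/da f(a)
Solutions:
 f(a) = C1*exp(-sqrt(2)*a)


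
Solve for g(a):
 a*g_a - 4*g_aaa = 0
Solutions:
 g(a) = C1 + Integral(C2*airyai(2^(1/3)*a/2) + C3*airybi(2^(1/3)*a/2), a)


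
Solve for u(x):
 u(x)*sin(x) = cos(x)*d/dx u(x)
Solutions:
 u(x) = C1/cos(x)


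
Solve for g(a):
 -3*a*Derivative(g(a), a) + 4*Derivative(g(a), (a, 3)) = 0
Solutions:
 g(a) = C1 + Integral(C2*airyai(6^(1/3)*a/2) + C3*airybi(6^(1/3)*a/2), a)


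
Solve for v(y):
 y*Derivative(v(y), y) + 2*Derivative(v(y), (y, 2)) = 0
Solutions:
 v(y) = C1 + C2*erf(y/2)


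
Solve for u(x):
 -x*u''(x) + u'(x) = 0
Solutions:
 u(x) = C1 + C2*x^2


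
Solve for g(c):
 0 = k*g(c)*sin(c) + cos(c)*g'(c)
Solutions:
 g(c) = C1*exp(k*log(cos(c)))


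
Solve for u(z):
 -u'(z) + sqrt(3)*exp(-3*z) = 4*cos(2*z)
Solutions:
 u(z) = C1 - 2*sin(2*z) - sqrt(3)*exp(-3*z)/3


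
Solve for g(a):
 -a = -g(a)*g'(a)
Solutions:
 g(a) = -sqrt(C1 + a^2)
 g(a) = sqrt(C1 + a^2)


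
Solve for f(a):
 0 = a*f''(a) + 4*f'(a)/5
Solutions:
 f(a) = C1 + C2*a^(1/5)


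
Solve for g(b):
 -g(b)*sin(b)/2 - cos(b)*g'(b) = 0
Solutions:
 g(b) = C1*sqrt(cos(b))


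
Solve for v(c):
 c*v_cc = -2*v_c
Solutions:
 v(c) = C1 + C2/c


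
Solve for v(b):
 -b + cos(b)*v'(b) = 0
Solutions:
 v(b) = C1 + Integral(b/cos(b), b)


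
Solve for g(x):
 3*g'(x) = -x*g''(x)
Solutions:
 g(x) = C1 + C2/x^2


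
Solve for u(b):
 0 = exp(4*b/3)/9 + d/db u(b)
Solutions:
 u(b) = C1 - exp(4*b/3)/12


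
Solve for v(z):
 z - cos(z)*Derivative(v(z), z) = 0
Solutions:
 v(z) = C1 + Integral(z/cos(z), z)


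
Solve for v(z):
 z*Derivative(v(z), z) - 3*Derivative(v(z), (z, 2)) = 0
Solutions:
 v(z) = C1 + C2*erfi(sqrt(6)*z/6)


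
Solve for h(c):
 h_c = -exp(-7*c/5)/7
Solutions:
 h(c) = C1 + 5*exp(-7*c/5)/49


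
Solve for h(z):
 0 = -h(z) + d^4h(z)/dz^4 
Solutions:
 h(z) = C1*exp(-z) + C2*exp(z) + C3*sin(z) + C4*cos(z)


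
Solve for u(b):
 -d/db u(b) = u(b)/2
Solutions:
 u(b) = C1*exp(-b/2)


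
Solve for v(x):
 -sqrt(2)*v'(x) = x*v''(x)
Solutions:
 v(x) = C1 + C2*x^(1 - sqrt(2))


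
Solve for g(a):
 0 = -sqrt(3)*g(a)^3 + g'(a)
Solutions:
 g(a) = -sqrt(2)*sqrt(-1/(C1 + sqrt(3)*a))/2
 g(a) = sqrt(2)*sqrt(-1/(C1 + sqrt(3)*a))/2


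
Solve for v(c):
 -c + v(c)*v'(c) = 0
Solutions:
 v(c) = -sqrt(C1 + c^2)
 v(c) = sqrt(C1 + c^2)


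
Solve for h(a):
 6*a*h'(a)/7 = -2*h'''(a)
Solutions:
 h(a) = C1 + Integral(C2*airyai(-3^(1/3)*7^(2/3)*a/7) + C3*airybi(-3^(1/3)*7^(2/3)*a/7), a)


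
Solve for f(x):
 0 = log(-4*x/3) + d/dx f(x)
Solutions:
 f(x) = C1 - x*log(-x) + x*(-2*log(2) + 1 + log(3))


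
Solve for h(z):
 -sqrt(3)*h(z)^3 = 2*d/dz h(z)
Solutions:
 h(z) = -sqrt(-1/(C1 - sqrt(3)*z))
 h(z) = sqrt(-1/(C1 - sqrt(3)*z))


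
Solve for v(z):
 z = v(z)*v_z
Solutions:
 v(z) = -sqrt(C1 + z^2)
 v(z) = sqrt(C1 + z^2)


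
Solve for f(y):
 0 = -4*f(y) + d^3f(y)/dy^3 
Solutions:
 f(y) = C3*exp(2^(2/3)*y) + (C1*sin(2^(2/3)*sqrt(3)*y/2) + C2*cos(2^(2/3)*sqrt(3)*y/2))*exp(-2^(2/3)*y/2)


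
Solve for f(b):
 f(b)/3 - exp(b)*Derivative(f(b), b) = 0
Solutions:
 f(b) = C1*exp(-exp(-b)/3)


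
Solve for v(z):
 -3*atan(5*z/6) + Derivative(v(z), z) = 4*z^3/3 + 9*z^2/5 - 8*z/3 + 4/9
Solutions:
 v(z) = C1 + z^4/3 + 3*z^3/5 - 4*z^2/3 + 3*z*atan(5*z/6) + 4*z/9 - 9*log(25*z^2 + 36)/5


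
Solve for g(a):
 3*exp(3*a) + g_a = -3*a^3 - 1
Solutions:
 g(a) = C1 - 3*a^4/4 - a - exp(3*a)


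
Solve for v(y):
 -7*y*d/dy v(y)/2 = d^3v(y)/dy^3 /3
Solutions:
 v(y) = C1 + Integral(C2*airyai(-2^(2/3)*21^(1/3)*y/2) + C3*airybi(-2^(2/3)*21^(1/3)*y/2), y)


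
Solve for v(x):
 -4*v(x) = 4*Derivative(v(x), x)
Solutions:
 v(x) = C1*exp(-x)


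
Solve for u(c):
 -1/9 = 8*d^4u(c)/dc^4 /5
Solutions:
 u(c) = C1 + C2*c + C3*c^2 + C4*c^3 - 5*c^4/1728


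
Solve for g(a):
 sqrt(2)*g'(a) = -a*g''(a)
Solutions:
 g(a) = C1 + C2*a^(1 - sqrt(2))


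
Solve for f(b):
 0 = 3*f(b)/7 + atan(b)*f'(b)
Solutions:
 f(b) = C1*exp(-3*Integral(1/atan(b), b)/7)


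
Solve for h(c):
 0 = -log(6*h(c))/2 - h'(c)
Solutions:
 2*Integral(1/(log(_y) + log(6)), (_y, h(c))) = C1 - c


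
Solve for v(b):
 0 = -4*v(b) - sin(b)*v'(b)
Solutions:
 v(b) = C1*(cos(b)^2 + 2*cos(b) + 1)/(cos(b)^2 - 2*cos(b) + 1)


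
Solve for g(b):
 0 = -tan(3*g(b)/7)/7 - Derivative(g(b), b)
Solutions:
 g(b) = -7*asin(C1*exp(-3*b/49))/3 + 7*pi/3
 g(b) = 7*asin(C1*exp(-3*b/49))/3


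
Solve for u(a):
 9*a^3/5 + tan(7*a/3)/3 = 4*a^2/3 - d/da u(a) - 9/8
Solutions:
 u(a) = C1 - 9*a^4/20 + 4*a^3/9 - 9*a/8 + log(cos(7*a/3))/7


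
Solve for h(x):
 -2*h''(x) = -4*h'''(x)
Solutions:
 h(x) = C1 + C2*x + C3*exp(x/2)


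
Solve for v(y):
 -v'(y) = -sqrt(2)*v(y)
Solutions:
 v(y) = C1*exp(sqrt(2)*y)


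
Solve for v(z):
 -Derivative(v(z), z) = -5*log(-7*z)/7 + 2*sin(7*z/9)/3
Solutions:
 v(z) = C1 + 5*z*log(-z)/7 - 5*z/7 + 5*z*log(7)/7 + 6*cos(7*z/9)/7


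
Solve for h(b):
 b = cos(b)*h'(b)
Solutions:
 h(b) = C1 + Integral(b/cos(b), b)


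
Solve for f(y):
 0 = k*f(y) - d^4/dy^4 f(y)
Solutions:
 f(y) = C1*exp(-k^(1/4)*y) + C2*exp(k^(1/4)*y) + C3*exp(-I*k^(1/4)*y) + C4*exp(I*k^(1/4)*y)


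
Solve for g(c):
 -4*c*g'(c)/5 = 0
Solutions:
 g(c) = C1


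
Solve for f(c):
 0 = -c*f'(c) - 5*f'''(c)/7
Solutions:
 f(c) = C1 + Integral(C2*airyai(-5^(2/3)*7^(1/3)*c/5) + C3*airybi(-5^(2/3)*7^(1/3)*c/5), c)


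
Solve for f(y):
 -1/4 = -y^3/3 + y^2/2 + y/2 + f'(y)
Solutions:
 f(y) = C1 + y^4/12 - y^3/6 - y^2/4 - y/4


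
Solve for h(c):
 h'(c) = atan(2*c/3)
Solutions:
 h(c) = C1 + c*atan(2*c/3) - 3*log(4*c^2 + 9)/4


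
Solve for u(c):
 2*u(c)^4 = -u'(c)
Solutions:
 u(c) = (-3^(2/3) - 3*3^(1/6)*I)*(1/(C1 + 2*c))^(1/3)/6
 u(c) = (-3^(2/3) + 3*3^(1/6)*I)*(1/(C1 + 2*c))^(1/3)/6
 u(c) = (1/(C1 + 6*c))^(1/3)


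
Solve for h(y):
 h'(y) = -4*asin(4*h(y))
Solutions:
 Integral(1/asin(4*_y), (_y, h(y))) = C1 - 4*y


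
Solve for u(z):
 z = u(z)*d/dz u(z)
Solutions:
 u(z) = -sqrt(C1 + z^2)
 u(z) = sqrt(C1 + z^2)


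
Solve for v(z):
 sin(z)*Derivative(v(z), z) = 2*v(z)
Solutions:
 v(z) = C1*(cos(z) - 1)/(cos(z) + 1)


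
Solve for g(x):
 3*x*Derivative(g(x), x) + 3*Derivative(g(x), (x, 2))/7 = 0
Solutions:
 g(x) = C1 + C2*erf(sqrt(14)*x/2)


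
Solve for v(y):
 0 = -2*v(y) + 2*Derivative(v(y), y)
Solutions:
 v(y) = C1*exp(y)


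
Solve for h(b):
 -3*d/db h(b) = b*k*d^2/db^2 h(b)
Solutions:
 h(b) = C1 + b^(((re(k) - 3)*re(k) + im(k)^2)/(re(k)^2 + im(k)^2))*(C2*sin(3*log(b)*Abs(im(k))/(re(k)^2 + im(k)^2)) + C3*cos(3*log(b)*im(k)/(re(k)^2 + im(k)^2)))


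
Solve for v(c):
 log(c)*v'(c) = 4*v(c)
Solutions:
 v(c) = C1*exp(4*li(c))


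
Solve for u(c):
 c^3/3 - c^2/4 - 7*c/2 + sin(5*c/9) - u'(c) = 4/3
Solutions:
 u(c) = C1 + c^4/12 - c^3/12 - 7*c^2/4 - 4*c/3 - 9*cos(5*c/9)/5


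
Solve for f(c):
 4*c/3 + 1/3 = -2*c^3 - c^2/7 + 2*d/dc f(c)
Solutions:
 f(c) = C1 + c^4/4 + c^3/42 + c^2/3 + c/6


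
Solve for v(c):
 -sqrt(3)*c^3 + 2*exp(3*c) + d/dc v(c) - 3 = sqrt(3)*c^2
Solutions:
 v(c) = C1 + sqrt(3)*c^4/4 + sqrt(3)*c^3/3 + 3*c - 2*exp(3*c)/3


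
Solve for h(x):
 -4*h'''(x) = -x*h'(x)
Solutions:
 h(x) = C1 + Integral(C2*airyai(2^(1/3)*x/2) + C3*airybi(2^(1/3)*x/2), x)


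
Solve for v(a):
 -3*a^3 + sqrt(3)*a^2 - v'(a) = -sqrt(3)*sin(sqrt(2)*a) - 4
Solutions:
 v(a) = C1 - 3*a^4/4 + sqrt(3)*a^3/3 + 4*a - sqrt(6)*cos(sqrt(2)*a)/2


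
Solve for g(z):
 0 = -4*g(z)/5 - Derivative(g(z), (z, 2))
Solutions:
 g(z) = C1*sin(2*sqrt(5)*z/5) + C2*cos(2*sqrt(5)*z/5)


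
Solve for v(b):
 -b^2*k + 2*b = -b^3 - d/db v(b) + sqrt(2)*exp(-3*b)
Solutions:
 v(b) = C1 - b^4/4 + b^3*k/3 - b^2 - sqrt(2)*exp(-3*b)/3


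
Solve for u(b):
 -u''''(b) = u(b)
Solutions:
 u(b) = (C1*sin(sqrt(2)*b/2) + C2*cos(sqrt(2)*b/2))*exp(-sqrt(2)*b/2) + (C3*sin(sqrt(2)*b/2) + C4*cos(sqrt(2)*b/2))*exp(sqrt(2)*b/2)


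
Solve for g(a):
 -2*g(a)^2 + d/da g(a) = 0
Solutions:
 g(a) = -1/(C1 + 2*a)


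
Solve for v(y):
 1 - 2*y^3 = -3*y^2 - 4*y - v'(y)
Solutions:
 v(y) = C1 + y^4/2 - y^3 - 2*y^2 - y


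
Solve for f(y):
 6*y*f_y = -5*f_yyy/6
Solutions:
 f(y) = C1 + Integral(C2*airyai(-30^(2/3)*y/5) + C3*airybi(-30^(2/3)*y/5), y)


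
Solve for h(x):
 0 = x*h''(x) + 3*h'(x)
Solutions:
 h(x) = C1 + C2/x^2


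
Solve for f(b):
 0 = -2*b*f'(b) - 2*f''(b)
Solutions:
 f(b) = C1 + C2*erf(sqrt(2)*b/2)


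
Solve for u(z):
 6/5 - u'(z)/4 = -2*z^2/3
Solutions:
 u(z) = C1 + 8*z^3/9 + 24*z/5


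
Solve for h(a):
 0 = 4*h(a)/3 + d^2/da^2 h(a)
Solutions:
 h(a) = C1*sin(2*sqrt(3)*a/3) + C2*cos(2*sqrt(3)*a/3)


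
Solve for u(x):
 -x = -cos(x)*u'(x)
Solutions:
 u(x) = C1 + Integral(x/cos(x), x)


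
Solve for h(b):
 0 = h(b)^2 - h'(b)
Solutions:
 h(b) = -1/(C1 + b)


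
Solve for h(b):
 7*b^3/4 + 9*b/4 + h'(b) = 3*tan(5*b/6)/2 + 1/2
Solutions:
 h(b) = C1 - 7*b^4/16 - 9*b^2/8 + b/2 - 9*log(cos(5*b/6))/5


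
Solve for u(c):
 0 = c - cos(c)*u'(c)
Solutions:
 u(c) = C1 + Integral(c/cos(c), c)


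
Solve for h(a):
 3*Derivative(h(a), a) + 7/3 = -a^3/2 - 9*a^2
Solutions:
 h(a) = C1 - a^4/24 - a^3 - 7*a/9


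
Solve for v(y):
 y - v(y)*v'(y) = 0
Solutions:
 v(y) = -sqrt(C1 + y^2)
 v(y) = sqrt(C1 + y^2)


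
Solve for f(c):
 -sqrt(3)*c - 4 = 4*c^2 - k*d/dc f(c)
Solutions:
 f(c) = C1 + 4*c^3/(3*k) + sqrt(3)*c^2/(2*k) + 4*c/k


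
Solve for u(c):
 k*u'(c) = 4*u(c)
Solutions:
 u(c) = C1*exp(4*c/k)


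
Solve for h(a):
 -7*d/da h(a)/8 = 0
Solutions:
 h(a) = C1


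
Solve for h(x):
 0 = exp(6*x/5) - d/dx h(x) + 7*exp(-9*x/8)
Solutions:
 h(x) = C1 + 5*exp(6*x/5)/6 - 56*exp(-9*x/8)/9


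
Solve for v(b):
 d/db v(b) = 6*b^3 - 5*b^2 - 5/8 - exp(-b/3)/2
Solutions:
 v(b) = C1 + 3*b^4/2 - 5*b^3/3 - 5*b/8 + 3*exp(-b/3)/2


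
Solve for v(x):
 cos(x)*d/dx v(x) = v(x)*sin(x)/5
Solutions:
 v(x) = C1/cos(x)^(1/5)


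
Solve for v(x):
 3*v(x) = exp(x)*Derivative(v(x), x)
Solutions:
 v(x) = C1*exp(-3*exp(-x))


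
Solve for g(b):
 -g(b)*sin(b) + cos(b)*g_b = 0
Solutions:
 g(b) = C1/cos(b)


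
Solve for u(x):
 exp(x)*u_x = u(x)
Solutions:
 u(x) = C1*exp(-exp(-x))


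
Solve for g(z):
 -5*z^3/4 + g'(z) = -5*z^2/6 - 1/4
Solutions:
 g(z) = C1 + 5*z^4/16 - 5*z^3/18 - z/4


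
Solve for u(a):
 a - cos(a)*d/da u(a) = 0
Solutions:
 u(a) = C1 + Integral(a/cos(a), a)


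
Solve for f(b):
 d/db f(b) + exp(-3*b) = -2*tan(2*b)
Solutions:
 f(b) = C1 - log(tan(2*b)^2 + 1)/2 + exp(-3*b)/3


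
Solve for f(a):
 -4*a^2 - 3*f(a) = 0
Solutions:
 f(a) = -4*a^2/3


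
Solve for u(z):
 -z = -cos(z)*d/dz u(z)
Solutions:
 u(z) = C1 + Integral(z/cos(z), z)


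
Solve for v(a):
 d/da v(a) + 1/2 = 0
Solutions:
 v(a) = C1 - a/2


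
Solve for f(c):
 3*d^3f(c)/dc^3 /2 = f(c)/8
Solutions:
 f(c) = C3*exp(18^(1/3)*c/6) + (C1*sin(2^(1/3)*3^(1/6)*c/4) + C2*cos(2^(1/3)*3^(1/6)*c/4))*exp(-18^(1/3)*c/12)


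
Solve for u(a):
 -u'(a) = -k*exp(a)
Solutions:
 u(a) = C1 + k*exp(a)


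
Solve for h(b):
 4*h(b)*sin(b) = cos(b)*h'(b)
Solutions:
 h(b) = C1/cos(b)^4


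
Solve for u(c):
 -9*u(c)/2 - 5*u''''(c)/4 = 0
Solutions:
 u(c) = (C1*sin(10^(3/4)*sqrt(3)*c/10) + C2*cos(10^(3/4)*sqrt(3)*c/10))*exp(-10^(3/4)*sqrt(3)*c/10) + (C3*sin(10^(3/4)*sqrt(3)*c/10) + C4*cos(10^(3/4)*sqrt(3)*c/10))*exp(10^(3/4)*sqrt(3)*c/10)


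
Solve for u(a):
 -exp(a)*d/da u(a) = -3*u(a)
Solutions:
 u(a) = C1*exp(-3*exp(-a))


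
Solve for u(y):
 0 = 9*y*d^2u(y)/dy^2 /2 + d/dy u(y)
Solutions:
 u(y) = C1 + C2*y^(7/9)


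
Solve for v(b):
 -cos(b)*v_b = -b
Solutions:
 v(b) = C1 + Integral(b/cos(b), b)


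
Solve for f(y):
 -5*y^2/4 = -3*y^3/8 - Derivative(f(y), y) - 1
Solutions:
 f(y) = C1 - 3*y^4/32 + 5*y^3/12 - y


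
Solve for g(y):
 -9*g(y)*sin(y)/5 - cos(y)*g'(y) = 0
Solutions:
 g(y) = C1*cos(y)^(9/5)


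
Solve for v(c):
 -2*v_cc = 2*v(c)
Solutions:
 v(c) = C1*sin(c) + C2*cos(c)


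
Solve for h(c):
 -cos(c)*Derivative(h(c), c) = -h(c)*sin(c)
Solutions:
 h(c) = C1/cos(c)


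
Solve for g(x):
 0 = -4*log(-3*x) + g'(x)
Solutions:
 g(x) = C1 + 4*x*log(-x) + 4*x*(-1 + log(3))


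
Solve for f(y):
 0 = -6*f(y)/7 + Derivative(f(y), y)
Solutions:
 f(y) = C1*exp(6*y/7)


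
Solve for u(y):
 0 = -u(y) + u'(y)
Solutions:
 u(y) = C1*exp(y)


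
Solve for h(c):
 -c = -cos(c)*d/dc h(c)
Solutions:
 h(c) = C1 + Integral(c/cos(c), c)


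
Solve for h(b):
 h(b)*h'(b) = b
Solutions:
 h(b) = -sqrt(C1 + b^2)
 h(b) = sqrt(C1 + b^2)


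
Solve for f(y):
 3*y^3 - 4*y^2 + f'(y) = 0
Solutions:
 f(y) = C1 - 3*y^4/4 + 4*y^3/3


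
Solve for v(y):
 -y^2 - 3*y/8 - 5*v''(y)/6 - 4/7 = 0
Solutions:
 v(y) = C1 + C2*y - y^4/10 - 3*y^3/40 - 12*y^2/35


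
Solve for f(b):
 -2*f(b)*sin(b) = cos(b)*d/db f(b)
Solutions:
 f(b) = C1*cos(b)^2


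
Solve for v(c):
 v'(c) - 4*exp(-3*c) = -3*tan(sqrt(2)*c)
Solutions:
 v(c) = C1 - 3*sqrt(2)*log(tan(sqrt(2)*c)^2 + 1)/4 - 4*exp(-3*c)/3


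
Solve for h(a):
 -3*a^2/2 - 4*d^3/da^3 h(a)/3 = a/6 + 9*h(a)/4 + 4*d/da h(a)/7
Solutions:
 h(a) = C1*exp(-14^(1/3)*a*(-(1323 + sqrt(1757497))^(1/3) + 8*14^(1/3)/(1323 + sqrt(1757497))^(1/3))/56)*sin(14^(1/3)*sqrt(3)*a*(8*14^(1/3)/(1323 + sqrt(1757497))^(1/3) + (1323 + sqrt(1757497))^(1/3))/56) + C2*exp(-14^(1/3)*a*(-(1323 + sqrt(1757497))^(1/3) + 8*14^(1/3)/(1323 + sqrt(1757497))^(1/3))/56)*cos(14^(1/3)*sqrt(3)*a*(8*14^(1/3)/(1323 + sqrt(1757497))^(1/3) + (1323 + sqrt(1757497))^(1/3))/56) + C3*exp(14^(1/3)*a*(-(1323 + sqrt(1757497))^(1/3) + 8*14^(1/3)/(1323 + sqrt(1757497))^(1/3))/28) - 2*a^2/3 + 50*a/189 - 800/11907


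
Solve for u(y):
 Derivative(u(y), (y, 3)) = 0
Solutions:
 u(y) = C1 + C2*y + C3*y^2


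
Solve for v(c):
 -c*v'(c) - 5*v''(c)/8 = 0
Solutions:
 v(c) = C1 + C2*erf(2*sqrt(5)*c/5)


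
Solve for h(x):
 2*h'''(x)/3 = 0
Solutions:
 h(x) = C1 + C2*x + C3*x^2


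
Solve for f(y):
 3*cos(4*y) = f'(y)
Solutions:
 f(y) = C1 + 3*sin(4*y)/4


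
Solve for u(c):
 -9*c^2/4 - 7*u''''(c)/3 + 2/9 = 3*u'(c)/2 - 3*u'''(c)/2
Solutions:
 u(c) = C1 + C2*exp(c*(3*3^(1/3)/(14*sqrt(46) + 95)^(1/3) + 6 + 3^(2/3)*(14*sqrt(46) + 95)^(1/3))/28)*sin(3*3^(1/6)*c*(-(14*sqrt(46) + 95)^(1/3) + 3^(2/3)/(14*sqrt(46) + 95)^(1/3))/28) + C3*exp(c*(3*3^(1/3)/(14*sqrt(46) + 95)^(1/3) + 6 + 3^(2/3)*(14*sqrt(46) + 95)^(1/3))/28)*cos(3*3^(1/6)*c*(-(14*sqrt(46) + 95)^(1/3) + 3^(2/3)/(14*sqrt(46) + 95)^(1/3))/28) + C4*exp(c*(-3^(2/3)*(14*sqrt(46) + 95)^(1/3) - 3*3^(1/3)/(14*sqrt(46) + 95)^(1/3) + 3)/14) - c^3/2 - 77*c/27


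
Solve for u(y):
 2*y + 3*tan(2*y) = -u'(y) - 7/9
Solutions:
 u(y) = C1 - y^2 - 7*y/9 + 3*log(cos(2*y))/2


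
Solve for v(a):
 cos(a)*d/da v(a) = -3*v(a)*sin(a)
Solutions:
 v(a) = C1*cos(a)^3


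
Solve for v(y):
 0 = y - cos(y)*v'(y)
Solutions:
 v(y) = C1 + Integral(y/cos(y), y)


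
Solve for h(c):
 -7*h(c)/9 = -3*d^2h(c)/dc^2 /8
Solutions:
 h(c) = C1*exp(-2*sqrt(42)*c/9) + C2*exp(2*sqrt(42)*c/9)


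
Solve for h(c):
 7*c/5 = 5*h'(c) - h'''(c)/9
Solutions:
 h(c) = C1 + C2*exp(-3*sqrt(5)*c) + C3*exp(3*sqrt(5)*c) + 7*c^2/50


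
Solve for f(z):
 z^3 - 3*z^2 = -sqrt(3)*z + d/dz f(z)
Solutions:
 f(z) = C1 + z^4/4 - z^3 + sqrt(3)*z^2/2


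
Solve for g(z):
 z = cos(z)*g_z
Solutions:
 g(z) = C1 + Integral(z/cos(z), z)


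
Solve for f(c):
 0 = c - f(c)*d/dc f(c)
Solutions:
 f(c) = -sqrt(C1 + c^2)
 f(c) = sqrt(C1 + c^2)


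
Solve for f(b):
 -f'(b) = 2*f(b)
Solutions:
 f(b) = C1*exp(-2*b)


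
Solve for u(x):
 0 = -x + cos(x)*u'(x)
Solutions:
 u(x) = C1 + Integral(x/cos(x), x)


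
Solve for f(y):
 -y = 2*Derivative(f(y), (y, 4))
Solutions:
 f(y) = C1 + C2*y + C3*y^2 + C4*y^3 - y^5/240


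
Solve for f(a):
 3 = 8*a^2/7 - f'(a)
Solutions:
 f(a) = C1 + 8*a^3/21 - 3*a


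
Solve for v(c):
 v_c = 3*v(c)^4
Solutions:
 v(c) = (-1/(C1 + 9*c))^(1/3)
 v(c) = (-1/(C1 + 3*c))^(1/3)*(-3^(2/3) - 3*3^(1/6)*I)/6
 v(c) = (-1/(C1 + 3*c))^(1/3)*(-3^(2/3) + 3*3^(1/6)*I)/6


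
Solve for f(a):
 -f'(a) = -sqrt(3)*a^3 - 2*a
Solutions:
 f(a) = C1 + sqrt(3)*a^4/4 + a^2


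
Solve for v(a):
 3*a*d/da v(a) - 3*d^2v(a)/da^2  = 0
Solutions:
 v(a) = C1 + C2*erfi(sqrt(2)*a/2)


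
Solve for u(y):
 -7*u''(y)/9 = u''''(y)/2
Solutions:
 u(y) = C1 + C2*y + C3*sin(sqrt(14)*y/3) + C4*cos(sqrt(14)*y/3)


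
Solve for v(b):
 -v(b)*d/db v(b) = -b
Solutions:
 v(b) = -sqrt(C1 + b^2)
 v(b) = sqrt(C1 + b^2)


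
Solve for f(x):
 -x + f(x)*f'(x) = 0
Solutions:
 f(x) = -sqrt(C1 + x^2)
 f(x) = sqrt(C1 + x^2)


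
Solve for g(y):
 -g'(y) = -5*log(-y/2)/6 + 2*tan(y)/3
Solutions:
 g(y) = C1 + 5*y*log(-y)/6 - 5*y/6 - 5*y*log(2)/6 + 2*log(cos(y))/3


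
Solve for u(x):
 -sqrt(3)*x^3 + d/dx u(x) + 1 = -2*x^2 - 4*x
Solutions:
 u(x) = C1 + sqrt(3)*x^4/4 - 2*x^3/3 - 2*x^2 - x


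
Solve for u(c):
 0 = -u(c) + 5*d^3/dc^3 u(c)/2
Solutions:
 u(c) = C3*exp(2^(1/3)*5^(2/3)*c/5) + (C1*sin(2^(1/3)*sqrt(3)*5^(2/3)*c/10) + C2*cos(2^(1/3)*sqrt(3)*5^(2/3)*c/10))*exp(-2^(1/3)*5^(2/3)*c/10)


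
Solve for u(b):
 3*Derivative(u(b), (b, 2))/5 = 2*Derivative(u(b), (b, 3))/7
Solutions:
 u(b) = C1 + C2*b + C3*exp(21*b/10)


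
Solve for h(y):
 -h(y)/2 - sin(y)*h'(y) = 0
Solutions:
 h(y) = C1*(cos(y) + 1)^(1/4)/(cos(y) - 1)^(1/4)


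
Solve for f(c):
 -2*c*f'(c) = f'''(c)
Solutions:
 f(c) = C1 + Integral(C2*airyai(-2^(1/3)*c) + C3*airybi(-2^(1/3)*c), c)


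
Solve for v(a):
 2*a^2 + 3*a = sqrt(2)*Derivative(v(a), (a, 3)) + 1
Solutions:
 v(a) = C1 + C2*a + C3*a^2 + sqrt(2)*a^5/60 + sqrt(2)*a^4/16 - sqrt(2)*a^3/12


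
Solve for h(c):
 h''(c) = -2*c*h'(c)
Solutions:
 h(c) = C1 + C2*erf(c)


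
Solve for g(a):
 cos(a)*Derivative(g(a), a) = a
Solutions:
 g(a) = C1 + Integral(a/cos(a), a)


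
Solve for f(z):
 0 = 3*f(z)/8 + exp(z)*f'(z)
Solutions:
 f(z) = C1*exp(3*exp(-z)/8)


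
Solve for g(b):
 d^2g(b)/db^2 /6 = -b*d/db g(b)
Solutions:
 g(b) = C1 + C2*erf(sqrt(3)*b)


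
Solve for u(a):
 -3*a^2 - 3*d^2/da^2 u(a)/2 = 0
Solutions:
 u(a) = C1 + C2*a - a^4/6


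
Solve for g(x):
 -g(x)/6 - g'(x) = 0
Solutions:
 g(x) = C1*exp(-x/6)


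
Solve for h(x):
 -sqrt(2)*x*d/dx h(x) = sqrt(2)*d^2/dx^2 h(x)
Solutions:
 h(x) = C1 + C2*erf(sqrt(2)*x/2)


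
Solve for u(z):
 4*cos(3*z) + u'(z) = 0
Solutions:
 u(z) = C1 - 4*sin(3*z)/3


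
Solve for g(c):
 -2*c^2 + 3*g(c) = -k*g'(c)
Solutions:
 g(c) = C1*exp(-3*c/k) + 2*c^2/3 - 4*c*k/9 + 4*k^2/27


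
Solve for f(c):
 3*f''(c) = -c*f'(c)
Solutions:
 f(c) = C1 + C2*erf(sqrt(6)*c/6)


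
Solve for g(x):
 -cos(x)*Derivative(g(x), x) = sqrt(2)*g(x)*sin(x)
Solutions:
 g(x) = C1*cos(x)^(sqrt(2))


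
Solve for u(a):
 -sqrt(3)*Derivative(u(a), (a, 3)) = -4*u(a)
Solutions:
 u(a) = C3*exp(2^(2/3)*3^(5/6)*a/3) + (C1*sin(2^(2/3)*3^(1/3)*a/2) + C2*cos(2^(2/3)*3^(1/3)*a/2))*exp(-2^(2/3)*3^(5/6)*a/6)


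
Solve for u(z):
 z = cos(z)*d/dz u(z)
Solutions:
 u(z) = C1 + Integral(z/cos(z), z)


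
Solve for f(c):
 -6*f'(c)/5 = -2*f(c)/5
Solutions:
 f(c) = C1*exp(c/3)


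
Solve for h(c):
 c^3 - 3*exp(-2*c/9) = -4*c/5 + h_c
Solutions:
 h(c) = C1 + c^4/4 + 2*c^2/5 + 27*exp(-2*c/9)/2


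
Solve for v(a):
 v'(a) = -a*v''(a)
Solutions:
 v(a) = C1 + C2*log(a)


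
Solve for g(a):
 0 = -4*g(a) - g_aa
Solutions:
 g(a) = C1*sin(2*a) + C2*cos(2*a)


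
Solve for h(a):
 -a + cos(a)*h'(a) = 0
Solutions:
 h(a) = C1 + Integral(a/cos(a), a)


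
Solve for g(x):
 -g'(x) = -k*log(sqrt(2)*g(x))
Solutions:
 Integral(1/(2*log(_y) + log(2)), (_y, g(x))) = C1 + k*x/2


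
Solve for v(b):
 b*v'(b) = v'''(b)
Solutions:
 v(b) = C1 + Integral(C2*airyai(b) + C3*airybi(b), b)


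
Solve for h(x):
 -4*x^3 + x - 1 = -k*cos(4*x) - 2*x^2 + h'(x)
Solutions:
 h(x) = C1 + k*sin(4*x)/4 - x^4 + 2*x^3/3 + x^2/2 - x


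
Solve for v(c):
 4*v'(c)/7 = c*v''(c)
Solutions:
 v(c) = C1 + C2*c^(11/7)


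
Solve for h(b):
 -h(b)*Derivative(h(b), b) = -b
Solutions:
 h(b) = -sqrt(C1 + b^2)
 h(b) = sqrt(C1 + b^2)


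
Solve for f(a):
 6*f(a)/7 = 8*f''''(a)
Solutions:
 f(a) = C1*exp(-sqrt(2)*3^(1/4)*7^(3/4)*a/14) + C2*exp(sqrt(2)*3^(1/4)*7^(3/4)*a/14) + C3*sin(sqrt(2)*3^(1/4)*7^(3/4)*a/14) + C4*cos(sqrt(2)*3^(1/4)*7^(3/4)*a/14)


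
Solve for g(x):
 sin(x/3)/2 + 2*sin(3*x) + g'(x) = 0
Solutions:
 g(x) = C1 + 3*cos(x/3)/2 + 2*cos(3*x)/3


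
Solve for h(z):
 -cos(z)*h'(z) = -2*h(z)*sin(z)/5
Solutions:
 h(z) = C1/cos(z)^(2/5)


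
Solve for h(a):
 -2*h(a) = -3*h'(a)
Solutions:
 h(a) = C1*exp(2*a/3)


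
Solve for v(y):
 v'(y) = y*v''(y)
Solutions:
 v(y) = C1 + C2*y^2


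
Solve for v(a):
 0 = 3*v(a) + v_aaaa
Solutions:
 v(a) = (C1*sin(sqrt(2)*3^(1/4)*a/2) + C2*cos(sqrt(2)*3^(1/4)*a/2))*exp(-sqrt(2)*3^(1/4)*a/2) + (C3*sin(sqrt(2)*3^(1/4)*a/2) + C4*cos(sqrt(2)*3^(1/4)*a/2))*exp(sqrt(2)*3^(1/4)*a/2)


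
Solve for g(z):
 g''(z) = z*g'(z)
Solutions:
 g(z) = C1 + C2*erfi(sqrt(2)*z/2)


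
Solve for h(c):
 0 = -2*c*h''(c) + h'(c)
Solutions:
 h(c) = C1 + C2*c^(3/2)


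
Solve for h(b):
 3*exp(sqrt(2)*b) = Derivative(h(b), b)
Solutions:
 h(b) = C1 + 3*sqrt(2)*exp(sqrt(2)*b)/2


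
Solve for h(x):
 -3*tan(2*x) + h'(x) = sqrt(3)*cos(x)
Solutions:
 h(x) = C1 - 3*log(cos(2*x))/2 + sqrt(3)*sin(x)


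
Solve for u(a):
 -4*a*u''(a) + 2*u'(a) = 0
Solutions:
 u(a) = C1 + C2*a^(3/2)


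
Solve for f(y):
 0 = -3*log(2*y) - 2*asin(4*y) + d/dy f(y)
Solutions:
 f(y) = C1 + 3*y*log(y) + 2*y*asin(4*y) - 3*y + 3*y*log(2) + sqrt(1 - 16*y^2)/2


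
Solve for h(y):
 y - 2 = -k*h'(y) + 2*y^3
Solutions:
 h(y) = C1 + y^4/(2*k) - y^2/(2*k) + 2*y/k


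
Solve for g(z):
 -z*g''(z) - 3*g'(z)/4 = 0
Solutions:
 g(z) = C1 + C2*z^(1/4)


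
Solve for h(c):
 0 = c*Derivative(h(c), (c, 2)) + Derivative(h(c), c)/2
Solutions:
 h(c) = C1 + C2*sqrt(c)


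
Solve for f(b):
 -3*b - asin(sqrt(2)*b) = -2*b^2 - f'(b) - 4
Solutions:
 f(b) = C1 - 2*b^3/3 + 3*b^2/2 + b*asin(sqrt(2)*b) - 4*b + sqrt(2)*sqrt(1 - 2*b^2)/2


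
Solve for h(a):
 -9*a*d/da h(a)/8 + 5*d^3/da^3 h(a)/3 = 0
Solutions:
 h(a) = C1 + Integral(C2*airyai(3*5^(2/3)*a/10) + C3*airybi(3*5^(2/3)*a/10), a)


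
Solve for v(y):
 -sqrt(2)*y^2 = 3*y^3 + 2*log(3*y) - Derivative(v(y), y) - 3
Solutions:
 v(y) = C1 + 3*y^4/4 + sqrt(2)*y^3/3 + 2*y*log(y) - 5*y + y*log(9)


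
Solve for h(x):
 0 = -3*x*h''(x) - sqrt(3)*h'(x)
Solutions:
 h(x) = C1 + C2*x^(1 - sqrt(3)/3)


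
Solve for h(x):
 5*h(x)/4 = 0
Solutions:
 h(x) = 0


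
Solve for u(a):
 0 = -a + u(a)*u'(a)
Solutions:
 u(a) = -sqrt(C1 + a^2)
 u(a) = sqrt(C1 + a^2)


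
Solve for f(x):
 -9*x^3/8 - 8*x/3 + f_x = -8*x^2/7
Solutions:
 f(x) = C1 + 9*x^4/32 - 8*x^3/21 + 4*x^2/3


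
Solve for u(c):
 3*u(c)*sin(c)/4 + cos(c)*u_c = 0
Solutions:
 u(c) = C1*cos(c)^(3/4)


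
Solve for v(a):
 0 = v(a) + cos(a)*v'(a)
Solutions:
 v(a) = C1*sqrt(sin(a) - 1)/sqrt(sin(a) + 1)


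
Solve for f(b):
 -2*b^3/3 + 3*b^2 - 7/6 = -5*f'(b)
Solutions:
 f(b) = C1 + b^4/30 - b^3/5 + 7*b/30


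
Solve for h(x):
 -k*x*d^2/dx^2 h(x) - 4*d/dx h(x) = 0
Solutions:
 h(x) = C1 + x^(((re(k) - 4)*re(k) + im(k)^2)/(re(k)^2 + im(k)^2))*(C2*sin(4*log(x)*Abs(im(k))/(re(k)^2 + im(k)^2)) + C3*cos(4*log(x)*im(k)/(re(k)^2 + im(k)^2)))


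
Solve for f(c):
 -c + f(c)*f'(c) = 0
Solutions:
 f(c) = -sqrt(C1 + c^2)
 f(c) = sqrt(C1 + c^2)


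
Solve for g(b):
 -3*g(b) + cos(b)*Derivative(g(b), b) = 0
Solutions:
 g(b) = C1*(sin(b) + 1)^(3/2)/(sin(b) - 1)^(3/2)


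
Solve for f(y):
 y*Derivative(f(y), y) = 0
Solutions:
 f(y) = C1


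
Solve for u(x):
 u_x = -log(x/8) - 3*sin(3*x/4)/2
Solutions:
 u(x) = C1 - x*log(x) + x + 3*x*log(2) + 2*cos(3*x/4)


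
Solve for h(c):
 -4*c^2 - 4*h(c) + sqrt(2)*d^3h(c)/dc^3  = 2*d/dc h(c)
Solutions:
 h(c) = C1*exp(-c*(2^(1/3)/(sqrt(1 - sqrt(2)/27) + 1)^(1/3) + 3*2^(1/6)*(sqrt(1 - sqrt(2)/27) + 1)^(1/3))/6)*sin(c*(-sqrt(6)/(sqrt(2 - 2*sqrt(2)/27) + sqrt(2))^(1/3) + 3*sqrt(3)*(sqrt(2 - 2*sqrt(2)/27) + sqrt(2))^(1/3))/6) + C2*exp(-c*(2^(1/3)/(sqrt(1 - sqrt(2)/27) + 1)^(1/3) + 3*2^(1/6)*(sqrt(1 - sqrt(2)/27) + 1)^(1/3))/6)*cos(c*(-sqrt(6)/(sqrt(2 - 2*sqrt(2)/27) + sqrt(2))^(1/3) + 3*sqrt(3)*(sqrt(2 - 2*sqrt(2)/27) + sqrt(2))^(1/3))/6) + C3*exp(c*(2^(1/3)/(3*(sqrt(1 - sqrt(2)/27) + 1)^(1/3)) + 2^(1/6)*(sqrt(1 - sqrt(2)/27) + 1)^(1/3))) - c^2 + c - 1/2


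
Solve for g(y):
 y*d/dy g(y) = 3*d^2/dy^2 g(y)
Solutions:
 g(y) = C1 + C2*erfi(sqrt(6)*y/6)


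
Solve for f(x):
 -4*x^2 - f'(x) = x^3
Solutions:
 f(x) = C1 - x^4/4 - 4*x^3/3


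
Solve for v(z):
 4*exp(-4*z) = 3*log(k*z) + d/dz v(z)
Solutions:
 v(z) = C1 - 3*z*log(k*z) + 3*z - exp(-4*z)


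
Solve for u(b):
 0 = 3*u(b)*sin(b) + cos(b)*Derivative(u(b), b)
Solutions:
 u(b) = C1*cos(b)^3


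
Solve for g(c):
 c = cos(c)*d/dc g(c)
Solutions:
 g(c) = C1 + Integral(c/cos(c), c)


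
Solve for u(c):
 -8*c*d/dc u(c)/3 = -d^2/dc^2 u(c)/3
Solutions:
 u(c) = C1 + C2*erfi(2*c)


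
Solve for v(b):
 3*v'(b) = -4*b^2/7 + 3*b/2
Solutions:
 v(b) = C1 - 4*b^3/63 + b^2/4


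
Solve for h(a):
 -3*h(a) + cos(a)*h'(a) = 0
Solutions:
 h(a) = C1*(sin(a) + 1)^(3/2)/(sin(a) - 1)^(3/2)


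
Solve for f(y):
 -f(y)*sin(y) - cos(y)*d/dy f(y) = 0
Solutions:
 f(y) = C1*cos(y)


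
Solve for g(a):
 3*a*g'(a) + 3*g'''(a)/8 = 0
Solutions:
 g(a) = C1 + Integral(C2*airyai(-2*a) + C3*airybi(-2*a), a)


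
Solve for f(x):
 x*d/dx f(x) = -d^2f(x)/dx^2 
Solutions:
 f(x) = C1 + C2*erf(sqrt(2)*x/2)


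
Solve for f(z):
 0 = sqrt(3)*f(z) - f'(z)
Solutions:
 f(z) = C1*exp(sqrt(3)*z)


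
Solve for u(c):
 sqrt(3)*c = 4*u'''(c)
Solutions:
 u(c) = C1 + C2*c + C3*c^2 + sqrt(3)*c^4/96


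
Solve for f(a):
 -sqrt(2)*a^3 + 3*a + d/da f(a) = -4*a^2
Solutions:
 f(a) = C1 + sqrt(2)*a^4/4 - 4*a^3/3 - 3*a^2/2


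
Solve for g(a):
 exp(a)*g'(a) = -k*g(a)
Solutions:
 g(a) = C1*exp(k*exp(-a))


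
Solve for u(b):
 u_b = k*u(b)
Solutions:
 u(b) = C1*exp(b*k)


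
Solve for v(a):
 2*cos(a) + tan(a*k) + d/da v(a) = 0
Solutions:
 v(a) = C1 - Piecewise((-log(cos(a*k))/k, Ne(k, 0)), (0, True)) - 2*sin(a)


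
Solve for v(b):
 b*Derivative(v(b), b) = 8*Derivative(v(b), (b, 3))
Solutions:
 v(b) = C1 + Integral(C2*airyai(b/2) + C3*airybi(b/2), b)


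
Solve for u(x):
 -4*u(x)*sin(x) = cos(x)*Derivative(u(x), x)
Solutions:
 u(x) = C1*cos(x)^4


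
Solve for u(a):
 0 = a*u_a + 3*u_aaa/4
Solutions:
 u(a) = C1 + Integral(C2*airyai(-6^(2/3)*a/3) + C3*airybi(-6^(2/3)*a/3), a)


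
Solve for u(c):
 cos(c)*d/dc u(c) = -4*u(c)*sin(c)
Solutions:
 u(c) = C1*cos(c)^4


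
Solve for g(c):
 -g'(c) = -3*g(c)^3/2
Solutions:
 g(c) = -sqrt(-1/(C1 + 3*c))
 g(c) = sqrt(-1/(C1 + 3*c))


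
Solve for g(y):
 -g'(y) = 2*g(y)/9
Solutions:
 g(y) = C1*exp(-2*y/9)


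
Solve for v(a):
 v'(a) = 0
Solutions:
 v(a) = C1


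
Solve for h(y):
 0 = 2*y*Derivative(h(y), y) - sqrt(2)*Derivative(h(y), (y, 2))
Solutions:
 h(y) = C1 + C2*erfi(2^(3/4)*y/2)


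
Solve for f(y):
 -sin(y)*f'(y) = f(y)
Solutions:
 f(y) = C1*sqrt(cos(y) + 1)/sqrt(cos(y) - 1)


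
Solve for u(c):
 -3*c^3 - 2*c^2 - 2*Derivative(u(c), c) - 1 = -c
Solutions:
 u(c) = C1 - 3*c^4/8 - c^3/3 + c^2/4 - c/2


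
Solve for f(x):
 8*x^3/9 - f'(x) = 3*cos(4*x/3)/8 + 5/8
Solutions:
 f(x) = C1 + 2*x^4/9 - 5*x/8 - 9*sin(4*x/3)/32


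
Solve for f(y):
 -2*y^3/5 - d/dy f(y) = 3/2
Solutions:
 f(y) = C1 - y^4/10 - 3*y/2


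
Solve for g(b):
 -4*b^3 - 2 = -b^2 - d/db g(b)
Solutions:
 g(b) = C1 + b^4 - b^3/3 + 2*b


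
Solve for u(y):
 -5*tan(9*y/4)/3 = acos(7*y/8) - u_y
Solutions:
 u(y) = C1 + y*acos(7*y/8) - sqrt(64 - 49*y^2)/7 - 20*log(cos(9*y/4))/27


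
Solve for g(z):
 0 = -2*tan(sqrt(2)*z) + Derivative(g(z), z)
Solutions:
 g(z) = C1 - sqrt(2)*log(cos(sqrt(2)*z))


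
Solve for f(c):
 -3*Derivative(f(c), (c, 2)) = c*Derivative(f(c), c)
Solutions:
 f(c) = C1 + C2*erf(sqrt(6)*c/6)


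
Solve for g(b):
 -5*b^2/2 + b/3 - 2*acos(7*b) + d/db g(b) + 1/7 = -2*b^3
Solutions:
 g(b) = C1 - b^4/2 + 5*b^3/6 - b^2/6 + 2*b*acos(7*b) - b/7 - 2*sqrt(1 - 49*b^2)/7


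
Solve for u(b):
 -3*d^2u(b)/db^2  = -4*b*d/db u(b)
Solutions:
 u(b) = C1 + C2*erfi(sqrt(6)*b/3)


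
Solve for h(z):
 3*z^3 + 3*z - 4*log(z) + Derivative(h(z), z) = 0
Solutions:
 h(z) = C1 - 3*z^4/4 - 3*z^2/2 + 4*z*log(z) - 4*z


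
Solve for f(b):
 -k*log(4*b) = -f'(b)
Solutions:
 f(b) = C1 + b*k*log(b) - b*k + b*k*log(4)


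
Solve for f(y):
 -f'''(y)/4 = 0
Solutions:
 f(y) = C1 + C2*y + C3*y^2


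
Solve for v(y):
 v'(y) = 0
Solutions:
 v(y) = C1


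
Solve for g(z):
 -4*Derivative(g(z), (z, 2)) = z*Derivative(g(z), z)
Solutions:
 g(z) = C1 + C2*erf(sqrt(2)*z/4)


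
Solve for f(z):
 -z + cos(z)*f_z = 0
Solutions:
 f(z) = C1 + Integral(z/cos(z), z)


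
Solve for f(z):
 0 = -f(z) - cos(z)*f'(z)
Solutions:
 f(z) = C1*sqrt(sin(z) - 1)/sqrt(sin(z) + 1)


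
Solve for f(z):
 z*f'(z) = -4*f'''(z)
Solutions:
 f(z) = C1 + Integral(C2*airyai(-2^(1/3)*z/2) + C3*airybi(-2^(1/3)*z/2), z)


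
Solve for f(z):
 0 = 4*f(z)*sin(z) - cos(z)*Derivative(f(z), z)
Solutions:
 f(z) = C1/cos(z)^4


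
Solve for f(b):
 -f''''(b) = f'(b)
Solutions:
 f(b) = C1 + C4*exp(-b) + (C2*sin(sqrt(3)*b/2) + C3*cos(sqrt(3)*b/2))*exp(b/2)


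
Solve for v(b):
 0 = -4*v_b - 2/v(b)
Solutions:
 v(b) = -sqrt(C1 - b)
 v(b) = sqrt(C1 - b)


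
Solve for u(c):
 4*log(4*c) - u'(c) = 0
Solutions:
 u(c) = C1 + 4*c*log(c) - 4*c + c*log(256)


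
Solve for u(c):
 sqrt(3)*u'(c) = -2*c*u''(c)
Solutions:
 u(c) = C1 + C2*c^(1 - sqrt(3)/2)


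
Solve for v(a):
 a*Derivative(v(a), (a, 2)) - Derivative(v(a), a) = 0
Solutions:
 v(a) = C1 + C2*a^2


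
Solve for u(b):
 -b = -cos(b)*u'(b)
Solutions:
 u(b) = C1 + Integral(b/cos(b), b)


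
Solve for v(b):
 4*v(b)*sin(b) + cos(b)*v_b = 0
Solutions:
 v(b) = C1*cos(b)^4


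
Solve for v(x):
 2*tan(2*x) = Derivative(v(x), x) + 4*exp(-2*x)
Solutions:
 v(x) = C1 + log(tan(2*x)^2 + 1)/2 + 2*exp(-2*x)


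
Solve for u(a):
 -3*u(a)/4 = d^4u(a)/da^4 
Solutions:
 u(a) = (C1*sin(3^(1/4)*a/2) + C2*cos(3^(1/4)*a/2))*exp(-3^(1/4)*a/2) + (C3*sin(3^(1/4)*a/2) + C4*cos(3^(1/4)*a/2))*exp(3^(1/4)*a/2)


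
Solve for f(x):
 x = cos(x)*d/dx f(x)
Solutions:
 f(x) = C1 + Integral(x/cos(x), x)


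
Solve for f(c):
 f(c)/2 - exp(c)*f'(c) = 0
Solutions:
 f(c) = C1*exp(-exp(-c)/2)


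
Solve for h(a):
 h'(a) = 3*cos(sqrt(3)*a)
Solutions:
 h(a) = C1 + sqrt(3)*sin(sqrt(3)*a)


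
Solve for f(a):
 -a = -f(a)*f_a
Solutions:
 f(a) = -sqrt(C1 + a^2)
 f(a) = sqrt(C1 + a^2)


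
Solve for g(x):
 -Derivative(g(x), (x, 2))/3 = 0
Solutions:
 g(x) = C1 + C2*x


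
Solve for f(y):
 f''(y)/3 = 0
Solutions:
 f(y) = C1 + C2*y


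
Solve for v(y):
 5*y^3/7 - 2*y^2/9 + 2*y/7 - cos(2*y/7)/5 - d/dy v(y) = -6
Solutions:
 v(y) = C1 + 5*y^4/28 - 2*y^3/27 + y^2/7 + 6*y - 7*sin(2*y/7)/10


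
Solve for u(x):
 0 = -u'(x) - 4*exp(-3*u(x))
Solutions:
 u(x) = log(C1 - 12*x)/3
 u(x) = log((-3^(1/3) - 3^(5/6)*I)*(C1 - 4*x)^(1/3)/2)
 u(x) = log((-3^(1/3) + 3^(5/6)*I)*(C1 - 4*x)^(1/3)/2)
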